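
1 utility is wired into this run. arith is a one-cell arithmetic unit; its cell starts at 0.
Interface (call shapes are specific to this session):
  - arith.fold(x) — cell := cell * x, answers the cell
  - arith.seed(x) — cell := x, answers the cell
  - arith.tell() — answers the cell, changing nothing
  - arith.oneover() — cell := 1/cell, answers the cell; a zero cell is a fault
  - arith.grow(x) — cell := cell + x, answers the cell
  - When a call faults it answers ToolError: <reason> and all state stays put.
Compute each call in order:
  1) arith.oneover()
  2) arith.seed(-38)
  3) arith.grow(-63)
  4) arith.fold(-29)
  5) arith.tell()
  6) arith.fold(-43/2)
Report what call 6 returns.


Answer: -125947/2

Derivation:
~$ arith.oneover
[out] ToolError: reciprocal of zero
~$ arith.seed x='-38'
[out] -38
~$ arith.grow x='-63'
[out] -101
~$ arith.fold x='-29'
[out] 2929
~$ arith.tell
[out] 2929
~$ arith.fold x='-43/2'
[out] -125947/2


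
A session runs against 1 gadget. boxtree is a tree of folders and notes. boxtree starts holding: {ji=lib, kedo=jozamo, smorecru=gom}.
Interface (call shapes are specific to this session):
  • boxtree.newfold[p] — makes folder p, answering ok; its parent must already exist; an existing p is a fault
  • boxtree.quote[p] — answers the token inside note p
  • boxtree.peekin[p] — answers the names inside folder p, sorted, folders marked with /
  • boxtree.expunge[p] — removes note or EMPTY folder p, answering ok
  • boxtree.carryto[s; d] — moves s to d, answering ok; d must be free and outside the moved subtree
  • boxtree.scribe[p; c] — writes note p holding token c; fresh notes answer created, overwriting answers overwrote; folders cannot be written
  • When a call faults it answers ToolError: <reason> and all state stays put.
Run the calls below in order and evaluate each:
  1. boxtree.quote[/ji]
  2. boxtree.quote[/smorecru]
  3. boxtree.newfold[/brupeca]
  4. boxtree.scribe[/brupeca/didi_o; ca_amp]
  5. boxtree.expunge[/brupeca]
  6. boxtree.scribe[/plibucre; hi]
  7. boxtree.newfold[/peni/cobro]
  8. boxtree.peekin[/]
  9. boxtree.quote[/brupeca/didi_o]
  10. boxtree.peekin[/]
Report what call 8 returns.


[in] boxtree.quote p: /ji
= lib
[in] boxtree.quote p: /smorecru
= gom
[in] boxtree.newfold p: /brupeca
= ok
[in] boxtree.scribe p: /brupeca/didi_o c: ca_amp
= created
[in] boxtree.expunge p: /brupeca
= ToolError: not empty
[in] boxtree.scribe p: /plibucre c: hi
= created
[in] boxtree.newfold p: /peni/cobro
= ToolError: no parent
[in] boxtree.peekin p: /
= [brupeca/, ji, kedo, plibucre, smorecru]
[in] boxtree.quote p: /brupeca/didi_o
= ca_amp
[in] boxtree.peekin p: /
= [brupeca/, ji, kedo, plibucre, smorecru]

Answer: [brupeca/, ji, kedo, plibucre, smorecru]


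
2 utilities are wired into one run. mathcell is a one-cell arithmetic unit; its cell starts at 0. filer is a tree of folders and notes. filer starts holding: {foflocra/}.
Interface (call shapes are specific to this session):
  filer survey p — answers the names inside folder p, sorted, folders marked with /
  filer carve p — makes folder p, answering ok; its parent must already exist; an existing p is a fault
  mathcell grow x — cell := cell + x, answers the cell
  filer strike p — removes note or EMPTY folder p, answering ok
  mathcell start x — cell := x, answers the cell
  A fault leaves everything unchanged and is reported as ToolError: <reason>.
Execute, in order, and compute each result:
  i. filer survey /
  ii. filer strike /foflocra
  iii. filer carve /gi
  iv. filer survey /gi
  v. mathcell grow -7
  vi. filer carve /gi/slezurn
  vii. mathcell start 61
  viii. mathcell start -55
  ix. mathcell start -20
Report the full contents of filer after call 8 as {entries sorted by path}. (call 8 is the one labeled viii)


% 1. filer survey(p='/') -> [foflocra/]
% 2. filer strike(p='/foflocra') -> ok
% 3. filer carve(p='/gi') -> ok
% 4. filer survey(p='/gi') -> []
% 5. mathcell grow(x='-7') -> -7
% 6. filer carve(p='/gi/slezurn') -> ok
% 7. mathcell start(x='61') -> 61
% 8. mathcell start(x='-55') -> -55
% 9. mathcell start(x='-20') -> -20

Answer: {gi/, gi/slezurn/}


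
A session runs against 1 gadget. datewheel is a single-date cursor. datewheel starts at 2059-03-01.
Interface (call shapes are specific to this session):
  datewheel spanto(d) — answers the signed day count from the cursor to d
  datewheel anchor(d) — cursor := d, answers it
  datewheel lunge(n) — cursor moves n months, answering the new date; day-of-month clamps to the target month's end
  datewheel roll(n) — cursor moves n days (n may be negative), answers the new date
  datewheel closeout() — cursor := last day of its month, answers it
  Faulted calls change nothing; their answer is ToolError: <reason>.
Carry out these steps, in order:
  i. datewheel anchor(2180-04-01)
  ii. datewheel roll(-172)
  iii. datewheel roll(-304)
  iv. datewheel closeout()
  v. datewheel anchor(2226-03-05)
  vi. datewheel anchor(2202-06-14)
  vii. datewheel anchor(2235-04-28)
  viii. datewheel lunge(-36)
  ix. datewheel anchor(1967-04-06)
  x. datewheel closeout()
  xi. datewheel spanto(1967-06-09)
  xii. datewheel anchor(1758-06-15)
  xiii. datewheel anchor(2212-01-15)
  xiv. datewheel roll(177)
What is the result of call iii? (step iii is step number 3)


% datewheel anchor d: 2180-04-01
  2180-04-01
% datewheel roll n: -172
  2179-10-12
% datewheel roll n: -304
  2178-12-12
% datewheel closeout
  2178-12-31
% datewheel anchor d: 2226-03-05
  2226-03-05
% datewheel anchor d: 2202-06-14
  2202-06-14
% datewheel anchor d: 2235-04-28
  2235-04-28
% datewheel lunge n: -36
  2232-04-28
% datewheel anchor d: 1967-04-06
  1967-04-06
% datewheel closeout
  1967-04-30
% datewheel spanto d: 1967-06-09
  40
% datewheel anchor d: 1758-06-15
  1758-06-15
% datewheel anchor d: 2212-01-15
  2212-01-15
% datewheel roll n: 177
  2212-07-10

Answer: 2178-12-12


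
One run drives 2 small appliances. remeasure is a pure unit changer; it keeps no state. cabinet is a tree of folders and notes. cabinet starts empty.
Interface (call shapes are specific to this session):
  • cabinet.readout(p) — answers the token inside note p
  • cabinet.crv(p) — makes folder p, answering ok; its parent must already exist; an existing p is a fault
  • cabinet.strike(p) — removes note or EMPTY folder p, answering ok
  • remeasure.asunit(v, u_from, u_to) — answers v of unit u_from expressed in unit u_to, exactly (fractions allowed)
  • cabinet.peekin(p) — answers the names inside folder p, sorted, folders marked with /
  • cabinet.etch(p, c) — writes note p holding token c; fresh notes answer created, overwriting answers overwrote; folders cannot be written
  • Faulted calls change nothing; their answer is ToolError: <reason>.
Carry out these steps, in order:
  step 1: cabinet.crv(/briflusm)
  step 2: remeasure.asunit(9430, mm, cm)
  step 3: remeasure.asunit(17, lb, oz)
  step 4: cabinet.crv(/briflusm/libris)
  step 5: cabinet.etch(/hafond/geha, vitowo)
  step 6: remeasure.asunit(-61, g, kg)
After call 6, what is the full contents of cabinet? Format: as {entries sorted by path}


Answer: {briflusm/, briflusm/libris/}

Derivation:
CALL cabinet.crv[p='/briflusm']
RET  ok
CALL remeasure.asunit[v='9430'; u_from='mm'; u_to='cm']
RET  943
CALL remeasure.asunit[v='17'; u_from='lb'; u_to='oz']
RET  272
CALL cabinet.crv[p='/briflusm/libris']
RET  ok
CALL cabinet.etch[p='/hafond/geha'; c='vitowo']
RET  ToolError: no parent
CALL remeasure.asunit[v='-61'; u_from='g'; u_to='kg']
RET  -61/1000


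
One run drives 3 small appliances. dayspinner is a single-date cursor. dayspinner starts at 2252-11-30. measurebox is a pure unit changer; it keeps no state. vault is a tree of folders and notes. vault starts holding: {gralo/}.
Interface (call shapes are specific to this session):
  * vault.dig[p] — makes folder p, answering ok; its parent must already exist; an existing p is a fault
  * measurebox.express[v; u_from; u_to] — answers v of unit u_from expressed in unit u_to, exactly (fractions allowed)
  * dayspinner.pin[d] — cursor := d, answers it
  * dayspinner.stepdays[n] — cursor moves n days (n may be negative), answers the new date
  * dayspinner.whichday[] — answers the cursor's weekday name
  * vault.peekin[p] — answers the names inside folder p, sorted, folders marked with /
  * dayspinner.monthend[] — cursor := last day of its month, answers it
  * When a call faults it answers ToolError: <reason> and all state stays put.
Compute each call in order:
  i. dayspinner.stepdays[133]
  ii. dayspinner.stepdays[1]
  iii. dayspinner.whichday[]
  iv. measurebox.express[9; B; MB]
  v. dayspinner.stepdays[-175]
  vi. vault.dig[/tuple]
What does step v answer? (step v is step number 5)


Answer: 2252-10-20

Derivation:
% dayspinner.stepdays n: 133
[out] 2253-04-12
% dayspinner.stepdays n: 1
[out] 2253-04-13
% dayspinner.whichday
[out] Wednesday
% measurebox.express v: 9 u_from: B u_to: MB
[out] 9/1000000
% dayspinner.stepdays n: -175
[out] 2252-10-20
% vault.dig p: /tuple
[out] ok


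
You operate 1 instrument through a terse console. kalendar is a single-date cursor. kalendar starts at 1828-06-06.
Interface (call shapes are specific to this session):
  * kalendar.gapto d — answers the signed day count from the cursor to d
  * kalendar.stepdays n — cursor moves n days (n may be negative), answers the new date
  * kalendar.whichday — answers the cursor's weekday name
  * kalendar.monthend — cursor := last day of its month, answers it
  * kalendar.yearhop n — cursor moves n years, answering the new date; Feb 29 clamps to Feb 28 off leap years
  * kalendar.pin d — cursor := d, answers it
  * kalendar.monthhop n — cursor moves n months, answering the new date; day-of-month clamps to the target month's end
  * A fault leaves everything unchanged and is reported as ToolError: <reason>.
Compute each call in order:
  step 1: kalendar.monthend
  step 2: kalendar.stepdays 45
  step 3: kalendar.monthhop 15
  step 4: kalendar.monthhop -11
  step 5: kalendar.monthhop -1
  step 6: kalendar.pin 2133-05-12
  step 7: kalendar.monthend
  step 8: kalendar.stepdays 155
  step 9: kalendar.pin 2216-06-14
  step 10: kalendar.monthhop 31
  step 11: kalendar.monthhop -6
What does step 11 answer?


==> monthend()
<== 1828-06-30
==> stepdays(n→45)
<== 1828-08-14
==> monthhop(n→15)
<== 1829-11-14
==> monthhop(n→-11)
<== 1828-12-14
==> monthhop(n→-1)
<== 1828-11-14
==> pin(d→2133-05-12)
<== 2133-05-12
==> monthend()
<== 2133-05-31
==> stepdays(n→155)
<== 2133-11-02
==> pin(d→2216-06-14)
<== 2216-06-14
==> monthhop(n→31)
<== 2219-01-14
==> monthhop(n→-6)
<== 2218-07-14

Answer: 2218-07-14


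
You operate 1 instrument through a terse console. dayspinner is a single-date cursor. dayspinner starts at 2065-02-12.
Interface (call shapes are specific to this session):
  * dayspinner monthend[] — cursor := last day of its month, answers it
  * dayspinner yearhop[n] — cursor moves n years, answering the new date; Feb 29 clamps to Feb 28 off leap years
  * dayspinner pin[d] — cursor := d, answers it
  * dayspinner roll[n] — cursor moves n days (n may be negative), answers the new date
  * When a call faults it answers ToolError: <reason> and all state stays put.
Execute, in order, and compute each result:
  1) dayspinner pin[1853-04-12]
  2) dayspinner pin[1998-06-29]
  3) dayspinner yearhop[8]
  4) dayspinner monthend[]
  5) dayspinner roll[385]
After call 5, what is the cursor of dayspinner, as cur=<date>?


Answer: cur=2007-07-20

Derivation:
Invoking dayspinner pin passing d: 1853-04-12: 1853-04-12.
I run dayspinner pin passing d: 1998-06-29, yielding 1998-06-29.
I try dayspinner yearhop passing n: 8, giving 2006-06-29.
Calling dayspinner monthend, and observe 2006-06-30.
I call dayspinner roll passing n: 385, — result: 2007-07-20.


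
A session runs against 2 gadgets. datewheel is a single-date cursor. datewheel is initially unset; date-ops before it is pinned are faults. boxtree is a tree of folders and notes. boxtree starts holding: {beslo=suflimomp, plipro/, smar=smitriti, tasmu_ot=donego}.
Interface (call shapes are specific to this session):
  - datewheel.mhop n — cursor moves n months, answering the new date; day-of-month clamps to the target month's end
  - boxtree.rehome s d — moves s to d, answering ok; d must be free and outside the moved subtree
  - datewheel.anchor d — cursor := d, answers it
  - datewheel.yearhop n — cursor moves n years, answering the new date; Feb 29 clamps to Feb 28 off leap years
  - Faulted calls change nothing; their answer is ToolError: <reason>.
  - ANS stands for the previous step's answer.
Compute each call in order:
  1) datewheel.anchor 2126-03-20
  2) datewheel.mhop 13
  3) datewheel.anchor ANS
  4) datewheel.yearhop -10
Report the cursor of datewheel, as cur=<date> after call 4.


-- 1. anchor(2126-03-20) -> 2126-03-20
-- 2. mhop(13) -> 2127-04-20
-- 3. anchor(ANS) -> 2127-04-20
-- 4. yearhop(-10) -> 2117-04-20

Answer: cur=2117-04-20


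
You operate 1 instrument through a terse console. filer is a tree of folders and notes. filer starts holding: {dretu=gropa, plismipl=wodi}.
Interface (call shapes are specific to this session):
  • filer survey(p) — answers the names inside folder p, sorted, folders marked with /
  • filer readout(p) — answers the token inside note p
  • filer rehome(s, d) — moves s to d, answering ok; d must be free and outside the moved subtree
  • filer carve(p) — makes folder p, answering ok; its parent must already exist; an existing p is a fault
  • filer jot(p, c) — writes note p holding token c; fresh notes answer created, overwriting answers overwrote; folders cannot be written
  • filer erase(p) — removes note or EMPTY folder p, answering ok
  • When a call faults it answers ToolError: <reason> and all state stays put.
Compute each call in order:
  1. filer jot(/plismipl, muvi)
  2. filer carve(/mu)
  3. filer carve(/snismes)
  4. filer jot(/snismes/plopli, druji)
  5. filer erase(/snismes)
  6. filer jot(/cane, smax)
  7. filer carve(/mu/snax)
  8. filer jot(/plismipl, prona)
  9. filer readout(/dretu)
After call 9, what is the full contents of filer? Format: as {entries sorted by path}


==> filer jot(p→/plismipl, c→muvi)
<== overwrote
==> filer carve(p→/mu)
<== ok
==> filer carve(p→/snismes)
<== ok
==> filer jot(p→/snismes/plopli, c→druji)
<== created
==> filer erase(p→/snismes)
<== ToolError: not empty
==> filer jot(p→/cane, c→smax)
<== created
==> filer carve(p→/mu/snax)
<== ok
==> filer jot(p→/plismipl, c→prona)
<== overwrote
==> filer readout(p→/dretu)
<== gropa

Answer: {cane=smax, dretu=gropa, mu/, mu/snax/, plismipl=prona, snismes/, snismes/plopli=druji}


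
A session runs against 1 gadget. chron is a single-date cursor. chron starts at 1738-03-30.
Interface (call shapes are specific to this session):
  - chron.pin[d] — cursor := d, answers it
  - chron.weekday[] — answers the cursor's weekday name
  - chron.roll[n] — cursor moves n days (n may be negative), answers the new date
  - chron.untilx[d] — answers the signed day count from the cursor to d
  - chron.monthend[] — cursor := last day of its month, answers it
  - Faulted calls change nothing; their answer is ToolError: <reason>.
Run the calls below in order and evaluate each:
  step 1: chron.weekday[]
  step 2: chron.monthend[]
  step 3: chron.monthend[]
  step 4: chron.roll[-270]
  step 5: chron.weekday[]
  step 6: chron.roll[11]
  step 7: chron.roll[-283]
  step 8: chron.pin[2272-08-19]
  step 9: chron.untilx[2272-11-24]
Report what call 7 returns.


% 1. chron.weekday() == Sunday
% 2. chron.monthend() == 1738-03-31
% 3. chron.monthend() == 1738-03-31
% 4. chron.roll(-270) == 1737-07-04
% 5. chron.weekday() == Thursday
% 6. chron.roll(11) == 1737-07-15
% 7. chron.roll(-283) == 1736-10-05
% 8. chron.pin(2272-08-19) == 2272-08-19
% 9. chron.untilx(2272-11-24) == 97

Answer: 1736-10-05


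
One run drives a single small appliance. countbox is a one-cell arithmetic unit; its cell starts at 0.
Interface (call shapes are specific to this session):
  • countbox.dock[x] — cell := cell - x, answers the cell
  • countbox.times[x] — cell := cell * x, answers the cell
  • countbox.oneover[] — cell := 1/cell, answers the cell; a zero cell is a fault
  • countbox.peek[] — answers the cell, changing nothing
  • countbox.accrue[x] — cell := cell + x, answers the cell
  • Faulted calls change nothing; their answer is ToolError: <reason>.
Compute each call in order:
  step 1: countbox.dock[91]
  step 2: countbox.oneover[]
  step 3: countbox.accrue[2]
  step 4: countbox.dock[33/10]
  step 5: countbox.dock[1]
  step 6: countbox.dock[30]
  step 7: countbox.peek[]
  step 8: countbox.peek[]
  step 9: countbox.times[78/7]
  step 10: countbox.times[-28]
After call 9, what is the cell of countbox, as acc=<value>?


==> countbox.dock(91)
<== -91
==> countbox.oneover()
<== -1/91
==> countbox.accrue(2)
<== 181/91
==> countbox.dock(33/10)
<== -1193/910
==> countbox.dock(1)
<== -2103/910
==> countbox.dock(30)
<== -29403/910
==> countbox.peek()
<== -29403/910
==> countbox.peek()
<== -29403/910
==> countbox.times(78/7)
<== -88209/245
==> countbox.times(-28)
<== 352836/35

Answer: acc=-88209/245


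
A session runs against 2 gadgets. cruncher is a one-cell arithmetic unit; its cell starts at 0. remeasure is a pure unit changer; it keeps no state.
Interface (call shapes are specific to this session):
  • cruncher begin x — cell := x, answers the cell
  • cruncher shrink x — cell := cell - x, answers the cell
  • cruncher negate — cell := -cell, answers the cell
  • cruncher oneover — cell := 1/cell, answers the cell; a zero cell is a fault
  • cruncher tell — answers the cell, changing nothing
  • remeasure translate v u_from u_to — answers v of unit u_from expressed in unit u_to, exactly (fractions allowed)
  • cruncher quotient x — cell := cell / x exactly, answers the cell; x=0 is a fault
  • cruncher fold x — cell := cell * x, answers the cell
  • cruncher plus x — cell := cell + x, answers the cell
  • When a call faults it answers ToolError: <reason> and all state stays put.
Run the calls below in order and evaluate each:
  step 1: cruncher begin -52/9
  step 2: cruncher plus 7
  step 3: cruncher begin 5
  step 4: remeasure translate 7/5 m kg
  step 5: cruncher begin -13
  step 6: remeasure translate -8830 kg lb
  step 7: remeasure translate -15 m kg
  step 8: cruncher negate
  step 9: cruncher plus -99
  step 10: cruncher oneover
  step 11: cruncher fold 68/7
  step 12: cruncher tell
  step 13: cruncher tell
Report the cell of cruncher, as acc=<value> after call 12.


Answer: acc=-34/301

Derivation:
;; 1. cruncher begin(x: -52/9) ~> -52/9
;; 2. cruncher plus(x: 7) ~> 11/9
;; 3. cruncher begin(x: 5) ~> 5
;; 4. remeasure translate(v: 7/5, u_from: m, u_to: kg) ~> ToolError: incompatible units
;; 5. cruncher begin(x: -13) ~> -13
;; 6. remeasure translate(v: -8830, u_from: kg, u_to: lb) ~> -883000000000/45359237
;; 7. remeasure translate(v: -15, u_from: m, u_to: kg) ~> ToolError: incompatible units
;; 8. cruncher negate() ~> 13
;; 9. cruncher plus(x: -99) ~> -86
;; 10. cruncher oneover() ~> -1/86
;; 11. cruncher fold(x: 68/7) ~> -34/301
;; 12. cruncher tell() ~> -34/301
;; 13. cruncher tell() ~> -34/301


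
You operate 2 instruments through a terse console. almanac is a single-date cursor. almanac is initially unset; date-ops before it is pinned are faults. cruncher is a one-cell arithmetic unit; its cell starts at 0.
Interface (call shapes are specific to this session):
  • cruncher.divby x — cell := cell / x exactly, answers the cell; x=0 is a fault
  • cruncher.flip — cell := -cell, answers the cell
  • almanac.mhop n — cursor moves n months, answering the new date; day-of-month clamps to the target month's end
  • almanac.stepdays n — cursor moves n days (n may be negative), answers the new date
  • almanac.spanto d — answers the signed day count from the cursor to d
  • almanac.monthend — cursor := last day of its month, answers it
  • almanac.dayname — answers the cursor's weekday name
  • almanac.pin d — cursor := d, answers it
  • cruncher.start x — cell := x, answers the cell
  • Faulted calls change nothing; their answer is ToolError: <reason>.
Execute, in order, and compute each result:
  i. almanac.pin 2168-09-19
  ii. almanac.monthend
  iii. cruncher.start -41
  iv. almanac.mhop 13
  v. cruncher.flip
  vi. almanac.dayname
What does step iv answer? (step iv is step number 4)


Answer: 2169-10-30

Derivation:
>>> pin d=2168-09-19
[out] 2168-09-19
>>> monthend
[out] 2168-09-30
>>> start x=-41
[out] -41
>>> mhop n=13
[out] 2169-10-30
>>> flip
[out] 41
>>> dayname
[out] Monday


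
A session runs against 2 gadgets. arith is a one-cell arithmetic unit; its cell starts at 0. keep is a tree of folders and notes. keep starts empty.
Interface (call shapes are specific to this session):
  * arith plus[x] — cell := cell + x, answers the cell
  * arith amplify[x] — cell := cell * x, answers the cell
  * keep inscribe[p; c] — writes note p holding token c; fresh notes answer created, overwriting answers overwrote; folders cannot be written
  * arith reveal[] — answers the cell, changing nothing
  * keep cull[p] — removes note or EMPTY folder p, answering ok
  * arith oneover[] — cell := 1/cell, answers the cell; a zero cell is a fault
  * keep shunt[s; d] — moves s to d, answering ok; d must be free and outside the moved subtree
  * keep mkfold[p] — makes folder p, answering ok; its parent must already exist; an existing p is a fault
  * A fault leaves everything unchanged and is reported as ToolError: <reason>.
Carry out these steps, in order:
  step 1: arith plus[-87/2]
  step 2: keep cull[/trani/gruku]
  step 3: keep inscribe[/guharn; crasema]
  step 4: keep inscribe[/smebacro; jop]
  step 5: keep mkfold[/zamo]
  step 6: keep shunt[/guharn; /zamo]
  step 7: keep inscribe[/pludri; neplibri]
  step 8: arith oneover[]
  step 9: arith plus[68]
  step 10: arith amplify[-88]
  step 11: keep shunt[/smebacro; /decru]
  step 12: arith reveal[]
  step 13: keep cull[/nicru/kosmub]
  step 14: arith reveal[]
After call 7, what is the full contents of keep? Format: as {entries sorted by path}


-> arith plus(x=-87/2)
<- -87/2
-> keep cull(p=/trani/gruku)
<- ToolError: not found
-> keep inscribe(p=/guharn, c=crasema)
<- created
-> keep inscribe(p=/smebacro, c=jop)
<- created
-> keep mkfold(p=/zamo)
<- ok
-> keep shunt(s=/guharn, d=/zamo)
<- ToolError: exists
-> keep inscribe(p=/pludri, c=neplibri)
<- created
-> arith oneover()
<- -2/87
-> arith plus(x=68)
<- 5914/87
-> arith amplify(x=-88)
<- -520432/87
-> keep shunt(s=/smebacro, d=/decru)
<- ok
-> arith reveal()
<- -520432/87
-> keep cull(p=/nicru/kosmub)
<- ToolError: not found
-> arith reveal()
<- -520432/87

Answer: {guharn=crasema, pludri=neplibri, smebacro=jop, zamo/}


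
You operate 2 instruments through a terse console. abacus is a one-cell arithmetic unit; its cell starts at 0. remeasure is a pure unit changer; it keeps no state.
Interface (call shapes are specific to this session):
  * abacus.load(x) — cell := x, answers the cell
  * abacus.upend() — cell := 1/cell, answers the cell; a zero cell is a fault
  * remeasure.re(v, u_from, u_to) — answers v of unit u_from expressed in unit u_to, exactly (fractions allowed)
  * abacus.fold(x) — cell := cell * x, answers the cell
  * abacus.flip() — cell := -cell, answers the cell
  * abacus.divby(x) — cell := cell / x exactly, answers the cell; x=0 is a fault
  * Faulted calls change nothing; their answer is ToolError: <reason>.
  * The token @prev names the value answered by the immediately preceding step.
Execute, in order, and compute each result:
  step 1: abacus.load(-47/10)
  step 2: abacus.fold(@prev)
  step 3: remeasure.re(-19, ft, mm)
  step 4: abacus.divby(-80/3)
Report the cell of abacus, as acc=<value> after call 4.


Answer: acc=-6627/8000

Derivation:
>>> abacus.load -47/10
= -47/10
>>> abacus.fold @prev
= 2209/100
>>> remeasure.re -19 ft mm
= -28956/5
>>> abacus.divby -80/3
= -6627/8000


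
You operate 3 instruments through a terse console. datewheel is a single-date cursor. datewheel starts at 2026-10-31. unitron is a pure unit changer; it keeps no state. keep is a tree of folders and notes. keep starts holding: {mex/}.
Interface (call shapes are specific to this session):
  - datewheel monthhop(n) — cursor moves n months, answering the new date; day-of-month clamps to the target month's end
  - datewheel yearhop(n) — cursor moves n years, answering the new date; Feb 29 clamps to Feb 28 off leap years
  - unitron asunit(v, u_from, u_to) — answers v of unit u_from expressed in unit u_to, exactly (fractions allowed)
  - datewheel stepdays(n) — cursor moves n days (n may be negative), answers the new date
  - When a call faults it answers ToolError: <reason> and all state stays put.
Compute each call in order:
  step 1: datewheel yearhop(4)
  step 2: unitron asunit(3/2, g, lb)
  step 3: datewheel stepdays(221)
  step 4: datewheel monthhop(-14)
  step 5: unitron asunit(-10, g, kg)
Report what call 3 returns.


Answer: 2031-06-09

Derivation:
>> datewheel yearhop(n: 4)
<< 2030-10-31
>> unitron asunit(v: 3/2, u_from: g, u_to: lb)
<< 150000/45359237
>> datewheel stepdays(n: 221)
<< 2031-06-09
>> datewheel monthhop(n: -14)
<< 2030-04-09
>> unitron asunit(v: -10, u_from: g, u_to: kg)
<< -1/100


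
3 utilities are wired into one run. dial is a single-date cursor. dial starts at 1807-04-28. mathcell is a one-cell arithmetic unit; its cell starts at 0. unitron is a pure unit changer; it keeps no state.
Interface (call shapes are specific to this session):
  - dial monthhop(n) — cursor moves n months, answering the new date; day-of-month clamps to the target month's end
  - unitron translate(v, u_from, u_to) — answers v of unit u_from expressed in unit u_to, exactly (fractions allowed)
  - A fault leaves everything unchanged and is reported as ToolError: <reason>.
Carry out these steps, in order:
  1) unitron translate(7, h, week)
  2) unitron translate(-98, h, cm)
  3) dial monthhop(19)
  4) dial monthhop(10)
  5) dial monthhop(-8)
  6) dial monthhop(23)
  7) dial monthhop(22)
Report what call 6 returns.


Answer: 1810-12-28

Derivation:
I call unitron translate using v: 7, u_from: h, u_to: week, and get 1/24.
Now I run unitron translate using v: -98, u_from: h, u_to: cm, yielding ToolError: incompatible units.
Next I call dial monthhop using n: 19, and get 1808-11-28.
Invoking dial monthhop using n: 10, giving 1809-09-28.
I use dial monthhop using n: -8, which returns 1809-01-28.
Now I run dial monthhop using n: 23, which returns 1810-12-28.
I call dial monthhop using n: 22, and get 1812-10-28.


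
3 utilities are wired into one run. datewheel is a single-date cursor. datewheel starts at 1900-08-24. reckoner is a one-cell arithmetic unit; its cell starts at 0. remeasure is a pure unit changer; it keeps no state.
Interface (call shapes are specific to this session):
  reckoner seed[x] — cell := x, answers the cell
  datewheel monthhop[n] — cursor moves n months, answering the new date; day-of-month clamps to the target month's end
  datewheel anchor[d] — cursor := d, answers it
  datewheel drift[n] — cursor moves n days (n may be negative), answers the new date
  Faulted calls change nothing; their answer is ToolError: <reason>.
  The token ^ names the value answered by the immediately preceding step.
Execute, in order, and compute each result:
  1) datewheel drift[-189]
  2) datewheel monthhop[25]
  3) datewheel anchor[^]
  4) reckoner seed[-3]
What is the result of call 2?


Answer: 1902-03-16

Derivation:
Then datewheel drift passing n→-189, and see 1900-02-16.
Next I call datewheel monthhop passing n→25, and see 1902-03-16.
Now I run datewheel anchor passing d→^, → 1902-03-16.
Invoking reckoner seed passing x→-3, and get -3.


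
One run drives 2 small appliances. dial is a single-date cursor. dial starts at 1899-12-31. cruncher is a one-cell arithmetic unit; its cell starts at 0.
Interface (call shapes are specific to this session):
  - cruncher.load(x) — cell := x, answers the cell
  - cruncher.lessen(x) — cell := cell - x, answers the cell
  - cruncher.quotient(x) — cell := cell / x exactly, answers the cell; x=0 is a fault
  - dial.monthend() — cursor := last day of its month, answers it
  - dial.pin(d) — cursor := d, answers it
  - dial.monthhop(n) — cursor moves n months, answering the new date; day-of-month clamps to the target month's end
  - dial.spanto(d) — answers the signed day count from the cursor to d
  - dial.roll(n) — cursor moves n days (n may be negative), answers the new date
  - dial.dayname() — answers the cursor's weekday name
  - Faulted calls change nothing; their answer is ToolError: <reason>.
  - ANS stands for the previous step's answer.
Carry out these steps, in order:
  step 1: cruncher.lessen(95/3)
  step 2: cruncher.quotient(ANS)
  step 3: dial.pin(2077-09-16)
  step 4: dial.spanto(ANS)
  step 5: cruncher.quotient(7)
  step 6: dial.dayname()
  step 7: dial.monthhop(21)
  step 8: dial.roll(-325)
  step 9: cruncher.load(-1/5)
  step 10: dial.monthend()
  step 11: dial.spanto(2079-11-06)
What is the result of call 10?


>> cruncher.lessen(x=95/3)
<< -95/3
>> cruncher.quotient(x=ANS)
<< 1
>> dial.pin(d=2077-09-16)
<< 2077-09-16
>> dial.spanto(d=ANS)
<< 0
>> cruncher.quotient(x=7)
<< 1/7
>> dial.dayname()
<< Thursday
>> dial.monthhop(n=21)
<< 2079-06-16
>> dial.roll(n=-325)
<< 2078-07-26
>> cruncher.load(x=-1/5)
<< -1/5
>> dial.monthend()
<< 2078-07-31
>> dial.spanto(d=2079-11-06)
<< 463

Answer: 2078-07-31


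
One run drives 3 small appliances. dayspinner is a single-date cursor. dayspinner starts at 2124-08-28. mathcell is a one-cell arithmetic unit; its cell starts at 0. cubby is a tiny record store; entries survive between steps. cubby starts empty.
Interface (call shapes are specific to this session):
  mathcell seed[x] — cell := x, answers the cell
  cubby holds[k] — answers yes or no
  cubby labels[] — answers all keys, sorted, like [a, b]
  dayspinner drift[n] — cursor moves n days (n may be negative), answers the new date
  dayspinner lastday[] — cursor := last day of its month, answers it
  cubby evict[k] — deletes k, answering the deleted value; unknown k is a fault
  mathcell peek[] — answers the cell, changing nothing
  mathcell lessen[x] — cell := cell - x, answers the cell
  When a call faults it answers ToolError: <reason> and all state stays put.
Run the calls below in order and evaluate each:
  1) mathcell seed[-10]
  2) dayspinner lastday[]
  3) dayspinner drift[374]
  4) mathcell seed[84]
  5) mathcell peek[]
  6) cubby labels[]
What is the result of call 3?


% 1. mathcell seed(x: -10) : -10
% 2. dayspinner lastday() : 2124-08-31
% 3. dayspinner drift(n: 374) : 2125-09-09
% 4. mathcell seed(x: 84) : 84
% 5. mathcell peek() : 84
% 6. cubby labels() : []

Answer: 2125-09-09


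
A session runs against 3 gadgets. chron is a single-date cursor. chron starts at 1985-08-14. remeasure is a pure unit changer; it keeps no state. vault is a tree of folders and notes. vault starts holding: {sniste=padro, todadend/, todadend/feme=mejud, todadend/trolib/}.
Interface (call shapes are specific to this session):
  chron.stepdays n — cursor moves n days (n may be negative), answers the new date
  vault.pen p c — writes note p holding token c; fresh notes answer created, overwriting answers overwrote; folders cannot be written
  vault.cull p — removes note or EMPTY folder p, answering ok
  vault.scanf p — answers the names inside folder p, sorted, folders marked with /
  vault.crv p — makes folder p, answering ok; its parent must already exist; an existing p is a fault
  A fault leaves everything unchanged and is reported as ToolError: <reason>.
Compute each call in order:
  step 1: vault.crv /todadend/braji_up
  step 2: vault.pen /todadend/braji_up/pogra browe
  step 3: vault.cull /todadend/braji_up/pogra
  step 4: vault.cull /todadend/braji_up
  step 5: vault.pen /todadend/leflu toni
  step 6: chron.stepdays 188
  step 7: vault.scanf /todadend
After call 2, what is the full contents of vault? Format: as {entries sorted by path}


% vault.crv /todadend/braji_up
= ok
% vault.pen /todadend/braji_up/pogra browe
= created
% vault.cull /todadend/braji_up/pogra
= ok
% vault.cull /todadend/braji_up
= ok
% vault.pen /todadend/leflu toni
= created
% chron.stepdays 188
= 1986-02-18
% vault.scanf /todadend
= [feme, leflu, trolib/]

Answer: {sniste=padro, todadend/, todadend/braji_up/, todadend/braji_up/pogra=browe, todadend/feme=mejud, todadend/trolib/}


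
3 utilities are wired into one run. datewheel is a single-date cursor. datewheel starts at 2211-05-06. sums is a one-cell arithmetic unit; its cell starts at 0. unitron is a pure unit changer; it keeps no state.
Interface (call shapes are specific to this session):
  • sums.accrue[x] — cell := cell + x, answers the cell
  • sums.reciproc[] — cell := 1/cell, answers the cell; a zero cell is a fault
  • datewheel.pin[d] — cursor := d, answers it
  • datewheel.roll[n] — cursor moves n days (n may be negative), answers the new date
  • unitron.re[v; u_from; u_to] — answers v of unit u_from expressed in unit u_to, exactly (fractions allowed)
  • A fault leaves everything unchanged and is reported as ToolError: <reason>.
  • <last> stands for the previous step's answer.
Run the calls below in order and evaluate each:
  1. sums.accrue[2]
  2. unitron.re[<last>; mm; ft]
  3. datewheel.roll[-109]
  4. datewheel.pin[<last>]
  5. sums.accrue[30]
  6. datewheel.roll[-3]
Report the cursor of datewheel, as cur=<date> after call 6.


-> sums.accrue(x=2)
<- 2
-> unitron.re(v=<last>, u_from=mm, u_to=ft)
<- 5/762
-> datewheel.roll(n=-109)
<- 2211-01-17
-> datewheel.pin(d=<last>)
<- 2211-01-17
-> sums.accrue(x=30)
<- 32
-> datewheel.roll(n=-3)
<- 2211-01-14

Answer: cur=2211-01-14


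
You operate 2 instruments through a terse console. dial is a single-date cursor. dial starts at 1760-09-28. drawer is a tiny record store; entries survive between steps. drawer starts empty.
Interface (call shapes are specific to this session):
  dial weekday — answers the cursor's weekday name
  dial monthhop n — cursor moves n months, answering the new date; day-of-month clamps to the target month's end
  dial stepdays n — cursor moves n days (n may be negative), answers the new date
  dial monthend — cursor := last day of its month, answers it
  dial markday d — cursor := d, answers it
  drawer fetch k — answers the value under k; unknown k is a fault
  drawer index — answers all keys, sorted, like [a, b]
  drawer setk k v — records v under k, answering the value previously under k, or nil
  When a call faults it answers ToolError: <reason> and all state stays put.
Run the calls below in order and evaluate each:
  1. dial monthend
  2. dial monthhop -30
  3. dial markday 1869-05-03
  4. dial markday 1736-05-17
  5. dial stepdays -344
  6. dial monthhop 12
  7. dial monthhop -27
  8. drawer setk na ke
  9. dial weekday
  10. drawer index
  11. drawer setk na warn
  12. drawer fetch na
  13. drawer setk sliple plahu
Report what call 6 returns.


Answer: 1736-06-08

Derivation:
[in] dial monthend
= 1760-09-30
[in] dial monthhop n→-30
= 1758-03-30
[in] dial markday d→1869-05-03
= 1869-05-03
[in] dial markday d→1736-05-17
= 1736-05-17
[in] dial stepdays n→-344
= 1735-06-08
[in] dial monthhop n→12
= 1736-06-08
[in] dial monthhop n→-27
= 1734-03-08
[in] drawer setk k→na v→ke
= nil
[in] dial weekday
= Monday
[in] drawer index
= [na]
[in] drawer setk k→na v→warn
= ke
[in] drawer fetch k→na
= warn
[in] drawer setk k→sliple v→plahu
= nil


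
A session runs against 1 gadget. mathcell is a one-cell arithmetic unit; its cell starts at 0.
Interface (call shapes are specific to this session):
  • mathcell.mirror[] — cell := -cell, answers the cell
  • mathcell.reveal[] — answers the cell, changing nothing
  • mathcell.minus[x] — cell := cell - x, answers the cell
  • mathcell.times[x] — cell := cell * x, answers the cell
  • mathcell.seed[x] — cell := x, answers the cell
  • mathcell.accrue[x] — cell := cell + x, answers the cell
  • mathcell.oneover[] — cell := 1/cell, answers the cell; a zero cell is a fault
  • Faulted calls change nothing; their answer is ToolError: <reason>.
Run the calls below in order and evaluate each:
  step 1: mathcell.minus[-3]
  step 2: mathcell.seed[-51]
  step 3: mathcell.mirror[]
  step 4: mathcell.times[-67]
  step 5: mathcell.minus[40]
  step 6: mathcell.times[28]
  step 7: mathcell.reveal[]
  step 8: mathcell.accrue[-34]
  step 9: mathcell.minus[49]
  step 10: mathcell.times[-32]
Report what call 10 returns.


~$ mathcell.minus -3
= 3
~$ mathcell.seed -51
= -51
~$ mathcell.mirror
= 51
~$ mathcell.times -67
= -3417
~$ mathcell.minus 40
= -3457
~$ mathcell.times 28
= -96796
~$ mathcell.reveal
= -96796
~$ mathcell.accrue -34
= -96830
~$ mathcell.minus 49
= -96879
~$ mathcell.times -32
= 3100128

Answer: 3100128


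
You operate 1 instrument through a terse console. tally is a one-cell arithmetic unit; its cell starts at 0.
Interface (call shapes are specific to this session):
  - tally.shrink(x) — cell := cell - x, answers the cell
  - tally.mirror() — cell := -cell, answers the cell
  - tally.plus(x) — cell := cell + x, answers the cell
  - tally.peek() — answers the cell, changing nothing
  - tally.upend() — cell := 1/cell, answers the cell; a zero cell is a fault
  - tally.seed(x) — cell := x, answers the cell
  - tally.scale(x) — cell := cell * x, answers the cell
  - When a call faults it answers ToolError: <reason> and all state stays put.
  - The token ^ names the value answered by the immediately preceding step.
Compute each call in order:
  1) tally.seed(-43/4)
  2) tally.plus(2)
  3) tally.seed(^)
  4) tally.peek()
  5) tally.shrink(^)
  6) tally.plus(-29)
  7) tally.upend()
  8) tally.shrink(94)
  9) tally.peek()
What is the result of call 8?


I use tally.seed(x: -43/4), and get -43/4.
I invoke tally.plus(x: 2), and observe -35/4.
Next I call tally.seed(x: ^), — result: -35/4.
Using tally.peek, yielding -35/4.
I invoke tally.shrink(x: ^), → 0.
Now I run tally.plus(x: -29), which returns -29.
Calling tally.upend, giving -1/29.
I run tally.shrink(x: 94), → -2727/29.
Using tally.peek, and observe -2727/29.

Answer: -2727/29


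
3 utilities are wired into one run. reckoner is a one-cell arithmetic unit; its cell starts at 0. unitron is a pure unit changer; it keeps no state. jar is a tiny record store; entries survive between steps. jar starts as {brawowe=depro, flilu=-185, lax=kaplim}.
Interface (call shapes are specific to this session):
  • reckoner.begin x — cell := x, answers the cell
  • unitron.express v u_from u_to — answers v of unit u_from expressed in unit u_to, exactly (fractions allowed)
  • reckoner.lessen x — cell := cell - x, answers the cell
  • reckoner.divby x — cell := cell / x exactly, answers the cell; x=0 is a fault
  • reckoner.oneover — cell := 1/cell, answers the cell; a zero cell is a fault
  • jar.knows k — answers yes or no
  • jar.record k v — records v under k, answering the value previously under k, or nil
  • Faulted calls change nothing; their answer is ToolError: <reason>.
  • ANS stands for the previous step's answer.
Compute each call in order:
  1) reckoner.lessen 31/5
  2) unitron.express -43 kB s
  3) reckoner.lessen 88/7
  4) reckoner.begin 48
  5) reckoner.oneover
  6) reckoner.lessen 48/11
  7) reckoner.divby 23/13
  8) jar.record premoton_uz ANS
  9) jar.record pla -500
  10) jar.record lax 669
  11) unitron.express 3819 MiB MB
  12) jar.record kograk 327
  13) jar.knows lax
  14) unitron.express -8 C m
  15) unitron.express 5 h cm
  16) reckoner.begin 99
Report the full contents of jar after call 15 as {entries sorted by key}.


Answer: {brawowe=depro, flilu=-185, kograk=327, lax=669, pla=-500, premoton_uz=-29809/12144}

Derivation:
;; reckoner.lessen(x='31/5') == -31/5
;; unitron.express(v='-43', u_from='kB', u_to='s') == ToolError: incompatible units
;; reckoner.lessen(x='88/7') == -657/35
;; reckoner.begin(x='48') == 48
;; reckoner.oneover() == 1/48
;; reckoner.lessen(x='48/11') == -2293/528
;; reckoner.divby(x='23/13') == -29809/12144
;; jar.record(k='premoton_uz', v='ANS') == nil
;; jar.record(k='pla', v='-500') == nil
;; jar.record(k='lax', v='669') == kaplim
;; unitron.express(v='3819', u_from='MiB', u_to='MB') == 62570496/15625
;; jar.record(k='kograk', v='327') == nil
;; jar.knows(k='lax') == yes
;; unitron.express(v='-8', u_from='C', u_to='m') == ToolError: incompatible units
;; unitron.express(v='5', u_from='h', u_to='cm') == ToolError: incompatible units
;; reckoner.begin(x='99') == 99
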